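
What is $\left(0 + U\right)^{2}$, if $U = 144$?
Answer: $20736$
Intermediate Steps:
$\left(0 + U\right)^{2} = \left(0 + 144\right)^{2} = 144^{2} = 20736$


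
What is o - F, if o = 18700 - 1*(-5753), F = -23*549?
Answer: 37080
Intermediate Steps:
F = -12627
o = 24453 (o = 18700 + 5753 = 24453)
o - F = 24453 - 1*(-12627) = 24453 + 12627 = 37080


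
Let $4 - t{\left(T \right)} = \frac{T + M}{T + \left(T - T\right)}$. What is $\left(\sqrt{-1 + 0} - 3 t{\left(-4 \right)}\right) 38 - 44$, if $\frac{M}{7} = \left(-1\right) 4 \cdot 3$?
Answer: $2008 + 38 i \approx 2008.0 + 38.0 i$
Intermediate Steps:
$M = -84$ ($M = 7 \left(-1\right) 4 \cdot 3 = 7 \left(\left(-4\right) 3\right) = 7 \left(-12\right) = -84$)
$t{\left(T \right)} = 4 - \frac{-84 + T}{T}$ ($t{\left(T \right)} = 4 - \frac{T - 84}{T + \left(T - T\right)} = 4 - \frac{-84 + T}{T + 0} = 4 - \frac{-84 + T}{T}$)
$\left(\sqrt{-1 + 0} - 3 t{\left(-4 \right)}\right) 38 - 44 = \left(\sqrt{-1 + 0} - 3 \left(3 + \frac{84}{-4}\right)\right) 38 - 44 = \left(\sqrt{-1} - 3 \left(3 + 84 \left(- \frac{1}{4}\right)\right)\right) 38 - 44 = \left(i - 3 \left(3 - 21\right)\right) 38 - 44 = \left(i - -54\right) 38 - 44 = \left(i + 54\right) 38 - 44 = \left(54 + i\right) 38 - 44 = \left(2052 + 38 i\right) - 44 = 2008 + 38 i$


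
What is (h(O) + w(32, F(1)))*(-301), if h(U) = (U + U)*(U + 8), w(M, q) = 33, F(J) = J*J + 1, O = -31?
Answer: -439159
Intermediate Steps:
F(J) = 1 + J² (F(J) = J² + 1 = 1 + J²)
h(U) = 2*U*(8 + U) (h(U) = (2*U)*(8 + U) = 2*U*(8 + U))
(h(O) + w(32, F(1)))*(-301) = (2*(-31)*(8 - 31) + 33)*(-301) = (2*(-31)*(-23) + 33)*(-301) = (1426 + 33)*(-301) = 1459*(-301) = -439159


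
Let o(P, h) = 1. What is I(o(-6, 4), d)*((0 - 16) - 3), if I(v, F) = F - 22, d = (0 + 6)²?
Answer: -266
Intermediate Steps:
d = 36 (d = 6² = 36)
I(v, F) = -22 + F
I(o(-6, 4), d)*((0 - 16) - 3) = (-22 + 36)*((0 - 16) - 3) = 14*(-16 - 3) = 14*(-19) = -266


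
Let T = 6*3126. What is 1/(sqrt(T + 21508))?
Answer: sqrt(10066)/20132 ≈ 0.0049836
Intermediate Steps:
T = 18756
1/(sqrt(T + 21508)) = 1/(sqrt(18756 + 21508)) = 1/(sqrt(40264)) = 1/(2*sqrt(10066)) = sqrt(10066)/20132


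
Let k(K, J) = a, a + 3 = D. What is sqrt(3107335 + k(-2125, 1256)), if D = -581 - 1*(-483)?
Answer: 13*sqrt(18386) ≈ 1762.7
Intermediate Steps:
D = -98 (D = -581 + 483 = -98)
a = -101 (a = -3 - 98 = -101)
k(K, J) = -101
sqrt(3107335 + k(-2125, 1256)) = sqrt(3107335 - 101) = sqrt(3107234) = 13*sqrt(18386)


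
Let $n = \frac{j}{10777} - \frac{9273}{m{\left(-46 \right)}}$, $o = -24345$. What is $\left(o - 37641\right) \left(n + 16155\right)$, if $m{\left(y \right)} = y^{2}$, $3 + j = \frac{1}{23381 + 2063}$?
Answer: $- \frac{36304602944965840020}{36264270913} \approx -1.0011 \cdot 10^{9}$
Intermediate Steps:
$j = - \frac{76331}{25444}$ ($j = -3 + \frac{1}{23381 + 2063} = -3 + \frac{1}{25444} = - \frac{76331}{25444} \approx -3.0$)
$n = - \frac{158931920945}{36264270913}$ ($n = - \frac{76331}{25444 \cdot 10777} - \frac{9273}{\left(-46\right)^{2}} = \left(- \frac{76331}{25444}\right) \frac{1}{10777} - \frac{9273}{2116} = - \frac{76331}{274209988} - \frac{9273}{2116} = - \frac{158931920945}{36264270913} \approx -4.3826$)
$\left(o - 37641\right) \left(n + 16155\right) = \left(-24345 - 37641\right) \left(- \frac{158931920945}{36264270913} + 16155\right) = \left(-61986\right) \frac{585690364678570}{36264270913} = - \frac{36304602944965840020}{36264270913}$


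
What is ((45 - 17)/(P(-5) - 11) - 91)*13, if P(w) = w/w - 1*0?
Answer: -6097/5 ≈ -1219.4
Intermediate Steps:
P(w) = 1 (P(w) = 1 + 0 = 1)
((45 - 17)/(P(-5) - 11) - 91)*13 = ((45 - 17)/(1 - 11) - 91)*13 = (28/(-10) - 91)*13 = (28*(-1/10) - 91)*13 = (-14/5 - 91)*13 = -469/5*13 = -6097/5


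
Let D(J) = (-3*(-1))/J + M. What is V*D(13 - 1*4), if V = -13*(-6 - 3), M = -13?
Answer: -1482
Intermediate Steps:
V = 117 (V = -13*(-9) = 117)
D(J) = -13 + 3/J (D(J) = (-3*(-1))/J - 13 = 3/J - 13 = -13 + 3/J)
V*D(13 - 1*4) = 117*(-13 + 3/(13 - 1*4)) = 117*(-13 + 3/(13 - 4)) = 117*(-13 + 3/9) = 117*(-13 + 3*(⅑)) = 117*(-13 + ⅓) = 117*(-38/3) = -1482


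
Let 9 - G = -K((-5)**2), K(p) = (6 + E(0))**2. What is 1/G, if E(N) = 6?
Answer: 1/153 ≈ 0.0065359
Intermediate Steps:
K(p) = 144 (K(p) = (6 + 6)**2 = 12**2 = 144)
G = 153 (G = 9 - (-1)*144 = 9 - 1*(-144) = 9 + 144 = 153)
1/G = 1/153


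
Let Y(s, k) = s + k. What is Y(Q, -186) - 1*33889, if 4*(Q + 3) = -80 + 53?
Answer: -136339/4 ≈ -34085.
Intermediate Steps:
Q = -39/4 (Q = -3 + (-80 + 53)/4 = -3 + (¼)*(-27) = -3 - 27/4 = -39/4 ≈ -9.7500)
Y(s, k) = k + s
Y(Q, -186) - 1*33889 = (-186 - 39/4) - 1*33889 = -783/4 - 33889 = -136339/4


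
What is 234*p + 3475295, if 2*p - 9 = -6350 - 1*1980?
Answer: 2501738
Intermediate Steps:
p = -8321/2 (p = 9/2 + (-6350 - 1*1980)/2 = 9/2 + (-6350 - 1980)/2 = 9/2 + (½)*(-8330) = 9/2 - 4165 = -8321/2 ≈ -4160.5)
234*p + 3475295 = 234*(-8321/2) + 3475295 = -973557 + 3475295 = 2501738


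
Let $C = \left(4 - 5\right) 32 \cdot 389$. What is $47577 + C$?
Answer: $35129$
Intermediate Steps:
$C = -12448$ ($C = \left(4 - 5\right) 32 \cdot 389 = \left(-1\right) 32 \cdot 389 = \left(-32\right) 389 = -12448$)
$47577 + C = 47577 - 12448 = 35129$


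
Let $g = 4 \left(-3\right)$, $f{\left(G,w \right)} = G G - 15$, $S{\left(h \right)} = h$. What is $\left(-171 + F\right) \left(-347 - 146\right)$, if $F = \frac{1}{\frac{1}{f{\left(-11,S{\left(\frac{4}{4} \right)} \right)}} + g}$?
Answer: $\frac{107201371}{1271} \approx 84344.0$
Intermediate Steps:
$f{\left(G,w \right)} = -15 + G^{2}$ ($f{\left(G,w \right)} = G^{2} - 15 = -15 + G^{2}$)
$g = -12$
$F = - \frac{106}{1271}$ ($F = \frac{1}{\frac{1}{-15 + \left(-11\right)^{2}} - 12} = \frac{1}{\frac{1}{-15 + 121} - 12} = \frac{1}{\frac{1}{106} - 12} = \frac{1}{- \frac{1271}{106}} = - \frac{106}{1271} \approx -0.083399$)
$\left(-171 + F\right) \left(-347 - 146\right) = \left(-171 - \frac{106}{1271}\right) \left(-347 - 146\right) = \left(- \frac{217447}{1271}\right) \left(-493\right) = \frac{107201371}{1271}$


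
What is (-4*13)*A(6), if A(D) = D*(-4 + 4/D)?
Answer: 1040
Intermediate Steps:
(-4*13)*A(6) = (-4*13)*(4 - 4*6) = -52*(4 - 24) = -52*(-20) = 1040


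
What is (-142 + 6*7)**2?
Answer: 10000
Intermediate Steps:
(-142 + 6*7)**2 = (-142 + 42)**2 = (-100)**2 = 10000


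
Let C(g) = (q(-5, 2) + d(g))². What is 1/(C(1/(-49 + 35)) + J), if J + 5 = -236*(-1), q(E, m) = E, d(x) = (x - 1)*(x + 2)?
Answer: 38416/10792321 ≈ 0.0035596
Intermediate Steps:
d(x) = (-1 + x)*(2 + x)
C(g) = (-7 + g + g²)² (C(g) = (-5 + (-2 + g + g²))² = (-7 + g + g²)²)
J = 231 (J = -5 - 236*(-1) = -5 + 236 = 231)
1/(C(1/(-49 + 35)) + J) = 1/((-7 + 1/(-49 + 35) + (1/(-49 + 35))²)² + 231) = 1/((-7 + 1/(-14) + (1/(-14))²)² + 231) = 1/((-7 - 1/14 + (-1/14)²)² + 231) = 1/((-7 - 1/14 + 1/196)² + 231) = 1/((-1385/196)² + 231) = 1/(1918225/38416 + 231) = 1/(10792321/38416) = 38416/10792321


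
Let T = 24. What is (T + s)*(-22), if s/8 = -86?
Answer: 14608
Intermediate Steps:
s = -688 (s = 8*(-86) = -688)
(T + s)*(-22) = (24 - 688)*(-22) = -664*(-22) = 14608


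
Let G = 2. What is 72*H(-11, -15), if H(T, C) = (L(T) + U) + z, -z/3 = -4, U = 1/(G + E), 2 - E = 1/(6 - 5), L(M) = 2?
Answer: 1032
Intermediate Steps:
E = 1 (E = 2 - 1/(6 - 5) = 2 - 1/1 = 2 - 1*1 = 2 - 1 = 1)
U = ⅓ (U = 1/(2 + 1) = 1/3 = ⅓ ≈ 0.33333)
z = 12 (z = -3*(-4) = 12)
H(T, C) = 43/3 (H(T, C) = (2 + ⅓) + 12 = 7/3 + 12 = 43/3)
72*H(-11, -15) = 72*(43/3) = 1032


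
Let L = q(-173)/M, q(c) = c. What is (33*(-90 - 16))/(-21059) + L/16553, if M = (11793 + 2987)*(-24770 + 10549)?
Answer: 12170294591836927/73268791804680260 ≈ 0.16610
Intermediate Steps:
M = -210186380 (M = 14780*(-14221) = -210186380)
L = 173/210186380 (L = -173/(-210186380) = -173*(-1/210186380) = 173/210186380 ≈ 8.2308e-7)
(33*(-90 - 16))/(-21059) + L/16553 = (33*(-90 - 16))/(-21059) + (173/210186380)/16553 = (33*(-106))*(-1/21059) + (173/210186380)*(1/16553) = -3498*(-1/21059) + 173/3479215148140 = 3498/21059 + 173/3479215148140 = 12170294591836927/73268791804680260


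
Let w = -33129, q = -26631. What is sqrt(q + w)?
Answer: 12*I*sqrt(415) ≈ 244.46*I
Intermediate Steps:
sqrt(q + w) = sqrt(-26631 - 33129) = sqrt(-59760) = 12*I*sqrt(415)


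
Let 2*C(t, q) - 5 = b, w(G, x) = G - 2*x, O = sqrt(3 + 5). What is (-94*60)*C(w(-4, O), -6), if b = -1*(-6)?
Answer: -31020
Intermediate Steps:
O = 2*sqrt(2) (O = sqrt(8) = 2*sqrt(2) ≈ 2.8284)
b = 6
C(t, q) = 11/2 (C(t, q) = 5/2 + (1/2)*6 = 5/2 + 3 = 11/2)
(-94*60)*C(w(-4, O), -6) = -94*60*(11/2) = -5640*11/2 = -31020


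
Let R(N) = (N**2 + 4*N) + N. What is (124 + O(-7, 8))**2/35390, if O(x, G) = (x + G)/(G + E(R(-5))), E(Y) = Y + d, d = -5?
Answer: 139129/318510 ≈ 0.43681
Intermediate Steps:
R(N) = N**2 + 5*N
E(Y) = -5 + Y (E(Y) = Y - 5 = -5 + Y)
O(x, G) = (G + x)/(-5 + G) (O(x, G) = (x + G)/(G + (-5 - 5*(5 - 5))) = (G + x)/(G + (-5 - 5*0)) = (G + x)/(G + (-5 + 0)) = (G + x)/(G - 5) = (G + x)/(-5 + G))
(124 + O(-7, 8))**2/35390 = (124 + (8 - 7)/(-5 + 8))**2/35390 = (124 + 1/3)**2*(1/35390) = (373/3)**2*(1/35390) = (139129/9)*(1/35390) = 139129/318510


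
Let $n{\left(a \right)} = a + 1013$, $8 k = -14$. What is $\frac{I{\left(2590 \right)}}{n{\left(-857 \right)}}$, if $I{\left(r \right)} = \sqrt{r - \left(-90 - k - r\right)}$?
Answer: $\frac{\sqrt{21073}}{312} \approx 0.46527$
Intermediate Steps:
$k = - \frac{7}{4}$ ($k = \frac{1}{8} \left(-14\right) = - \frac{7}{4} \approx -1.75$)
$n{\left(a \right)} = 1013 + a$
$I{\left(r \right)} = \sqrt{\frac{353}{4} + 2 r}$ ($I{\left(r \right)} = \sqrt{r + \left(\left(-6\right) \left(-15\right) + \left(r - \frac{7}{4}\right)\right)} = \sqrt{r + \left(90 + \left(- \frac{7}{4} + r\right)\right)} = \sqrt{r + \left(\frac{353}{4} + r\right)} = \sqrt{\frac{353}{4} + 2 r}$)
$\frac{I{\left(2590 \right)}}{n{\left(-857 \right)}} = \frac{\frac{1}{2} \sqrt{353 + 8 \cdot 2590}}{1013 - 857} = \frac{\frac{1}{2} \sqrt{353 + 20720}}{156} = \frac{\sqrt{21073}}{2} \cdot \frac{1}{156} = \frac{\sqrt{21073}}{312}$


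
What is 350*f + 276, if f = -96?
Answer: -33324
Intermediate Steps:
350*f + 276 = 350*(-96) + 276 = -33600 + 276 = -33324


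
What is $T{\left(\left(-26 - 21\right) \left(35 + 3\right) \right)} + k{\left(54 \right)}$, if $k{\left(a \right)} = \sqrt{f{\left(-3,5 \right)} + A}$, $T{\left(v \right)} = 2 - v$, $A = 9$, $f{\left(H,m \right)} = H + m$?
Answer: $1788 + \sqrt{11} \approx 1791.3$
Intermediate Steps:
$k{\left(a \right)} = \sqrt{11}$ ($k{\left(a \right)} = \sqrt{\left(-3 + 5\right) + 9} = \sqrt{2 + 9} = \sqrt{11}$)
$T{\left(\left(-26 - 21\right) \left(35 + 3\right) \right)} + k{\left(54 \right)} = \left(2 - \left(-26 - 21\right) \left(35 + 3\right)\right) + \sqrt{11} = \left(2 - \left(-47\right) 38\right) + \sqrt{11} = \left(2 - -1786\right) + \sqrt{11} = \left(2 + 1786\right) + \sqrt{11} = 1788 + \sqrt{11}$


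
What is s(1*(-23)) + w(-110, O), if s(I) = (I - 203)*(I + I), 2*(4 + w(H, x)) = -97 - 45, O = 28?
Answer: 10321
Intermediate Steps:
w(H, x) = -75 (w(H, x) = -4 + (-97 - 45)/2 = -4 + (1/2)*(-142) = -4 - 71 = -75)
s(I) = 2*I*(-203 + I) (s(I) = (-203 + I)*(2*I) = 2*I*(-203 + I))
s(1*(-23)) + w(-110, O) = 2*(1*(-23))*(-203 + 1*(-23)) - 75 = 2*(-23)*(-203 - 23) - 75 = 2*(-23)*(-226) - 75 = 10396 - 75 = 10321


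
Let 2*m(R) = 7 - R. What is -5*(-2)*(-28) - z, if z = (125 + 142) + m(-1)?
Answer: -551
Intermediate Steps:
m(R) = 7/2 - R/2 (m(R) = (7 - R)/2 = 7/2 - R/2)
z = 271 (z = (125 + 142) + (7/2 - ½*(-1)) = 267 + (7/2 + ½) = 267 + 4 = 271)
-5*(-2)*(-28) - z = -5*(-2)*(-28) - 1*271 = 10*(-28) - 271 = -280 - 271 = -551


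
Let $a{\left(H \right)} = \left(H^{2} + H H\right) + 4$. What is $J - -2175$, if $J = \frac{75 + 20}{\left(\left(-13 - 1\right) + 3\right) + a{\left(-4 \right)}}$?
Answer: $\frac{10894}{5} \approx 2178.8$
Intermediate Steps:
$a{\left(H \right)} = 4 + 2 H^{2}$ ($a{\left(H \right)} = \left(H^{2} + H^{2}\right) + 4 = 2 H^{2} + 4 = 4 + 2 H^{2}$)
$J = \frac{19}{5}$ ($J = \frac{75 + 20}{\left(\left(-13 - 1\right) + 3\right) + \left(4 + 2 \left(-4\right)^{2}\right)} = \frac{95}{\left(-14 + 3\right) + \left(4 + 2 \cdot 16\right)} = \frac{95}{-11 + \left(4 + 32\right)} = \frac{95}{-11 + 36} = \frac{95}{25} = 95 \cdot \frac{1}{25} = \frac{19}{5} \approx 3.8$)
$J - -2175 = \frac{19}{5} - -2175 = \frac{19}{5} + 2175 = \frac{10894}{5}$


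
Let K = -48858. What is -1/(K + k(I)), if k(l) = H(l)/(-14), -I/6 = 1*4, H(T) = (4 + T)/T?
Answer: 84/4104077 ≈ 2.0467e-5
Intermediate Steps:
H(T) = (4 + T)/T
I = -24 (I = -6*4 = -24)
k(l) = -(4 + l)/(14*l) (k(l) = ((4 + l)/l)/(-14) = ((4 + l)/l)*(-1/14) = -(4 + l)/(14*l))
-1/(K + k(I)) = -1/(-48858 + (1/14)*(-4 - 1*(-24))/(-24)) = -1/(-48858 + (1/14)*(-1/24)*(-4 + 24)) = -1/(-48858 + (1/14)*(-1/24)*20) = -1/(-48858 - 5/84) = -1/(-4104077/84) = -1*(-84/4104077) = 84/4104077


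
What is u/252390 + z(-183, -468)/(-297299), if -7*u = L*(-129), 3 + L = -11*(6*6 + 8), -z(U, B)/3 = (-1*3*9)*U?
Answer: 2503674571/175082354090 ≈ 0.014300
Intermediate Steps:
z(U, B) = 81*U (z(U, B) = -3*-1*3*9*U = -3*(-3*9)*U = -(-81)*U = 81*U)
L = -487 (L = -3 - 11*(6*6 + 8) = -3 - 11*(36 + 8) = -3 - 11*44 = -3 - 484 = -487)
u = -62823/7 (u = -(-487)*(-129)/7 = -1/7*62823 = -62823/7 ≈ -8974.7)
u/252390 + z(-183, -468)/(-297299) = -62823/7/252390 + (81*(-183))/(-297299) = -62823/7*1/252390 - 14823*(-1/297299) = -20941/588910 + 14823/297299 = 2503674571/175082354090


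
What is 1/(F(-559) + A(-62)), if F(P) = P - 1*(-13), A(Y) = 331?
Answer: -1/215 ≈ -0.0046512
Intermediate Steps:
F(P) = 13 + P (F(P) = P + 13 = 13 + P)
1/(F(-559) + A(-62)) = 1/((13 - 559) + 331) = 1/(-546 + 331) = 1/(-215) = -1/215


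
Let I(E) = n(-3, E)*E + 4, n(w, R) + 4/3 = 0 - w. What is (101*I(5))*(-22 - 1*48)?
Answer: -261590/3 ≈ -87197.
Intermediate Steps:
n(w, R) = -4/3 - w (n(w, R) = -4/3 + (0 - w) = -4/3 - w)
I(E) = 4 + 5*E/3 (I(E) = (-4/3 - 1*(-3))*E + 4 = (-4/3 + 3)*E + 4 = 5*E/3 + 4 = 4 + 5*E/3)
(101*I(5))*(-22 - 1*48) = (101*(4 + (5/3)*5))*(-22 - 1*48) = (101*(4 + 25/3))*(-22 - 48) = (101*(37/3))*(-70) = (3737/3)*(-70) = -261590/3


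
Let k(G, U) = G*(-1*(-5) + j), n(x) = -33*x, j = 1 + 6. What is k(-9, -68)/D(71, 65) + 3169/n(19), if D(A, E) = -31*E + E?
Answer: -1018639/203775 ≈ -4.9988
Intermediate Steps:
j = 7
D(A, E) = -30*E
k(G, U) = 12*G (k(G, U) = G*(-1*(-5) + 7) = G*(5 + 7) = G*12 = 12*G)
k(-9, -68)/D(71, 65) + 3169/n(19) = (12*(-9))/((-30*65)) + 3169/((-33*19)) = -108/(-1950) + 3169/(-627) = -108*(-1/1950) + 3169*(-1/627) = 18/325 - 3169/627 = -1018639/203775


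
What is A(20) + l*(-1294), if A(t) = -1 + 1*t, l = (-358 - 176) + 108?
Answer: 551263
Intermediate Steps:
l = -426 (l = -534 + 108 = -426)
A(t) = -1 + t
A(20) + l*(-1294) = (-1 + 20) - 426*(-1294) = 19 + 551244 = 551263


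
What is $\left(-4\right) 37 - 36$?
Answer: $-184$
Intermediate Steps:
$\left(-4\right) 37 - 36 = -148 - 36 = -184$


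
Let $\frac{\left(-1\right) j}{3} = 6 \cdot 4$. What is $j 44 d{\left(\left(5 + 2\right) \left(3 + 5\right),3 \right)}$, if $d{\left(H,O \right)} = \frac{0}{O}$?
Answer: $0$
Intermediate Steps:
$d{\left(H,O \right)} = 0$
$j = -72$ ($j = - 3 \cdot 6 \cdot 4 = \left(-3\right) 24 = -72$)
$j 44 d{\left(\left(5 + 2\right) \left(3 + 5\right),3 \right)} = \left(-72\right) 44 \cdot 0 = \left(-3168\right) 0 = 0$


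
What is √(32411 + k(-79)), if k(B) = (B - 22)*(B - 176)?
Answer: √58166 ≈ 241.18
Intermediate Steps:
k(B) = (-176 + B)*(-22 + B) (k(B) = (-22 + B)*(-176 + B) = (-176 + B)*(-22 + B))
√(32411 + k(-79)) = √(32411 + (3872 + (-79)² - 198*(-79))) = √(32411 + (3872 + 6241 + 15642)) = √(32411 + 25755) = √58166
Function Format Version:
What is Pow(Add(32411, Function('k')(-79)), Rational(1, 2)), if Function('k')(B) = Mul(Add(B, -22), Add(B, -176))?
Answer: Pow(58166, Rational(1, 2)) ≈ 241.18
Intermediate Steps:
Function('k')(B) = Mul(Add(-176, B), Add(-22, B)) (Function('k')(B) = Mul(Add(-22, B), Add(-176, B)) = Mul(Add(-176, B), Add(-22, B)))
Pow(Add(32411, Function('k')(-79)), Rational(1, 2)) = Pow(Add(32411, Add(3872, Pow(-79, 2), Mul(-198, -79))), Rational(1, 2)) = Pow(Add(32411, Add(3872, 6241, 15642)), Rational(1, 2)) = Pow(Add(32411, 25755), Rational(1, 2)) = Pow(58166, Rational(1, 2))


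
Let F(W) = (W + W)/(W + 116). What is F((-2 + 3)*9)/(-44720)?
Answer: -9/2795000 ≈ -3.2200e-6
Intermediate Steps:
F(W) = 2*W/(116 + W) (F(W) = (2*W)/(116 + W) = 2*W/(116 + W))
F((-2 + 3)*9)/(-44720) = (2*((-2 + 3)*9)/(116 + (-2 + 3)*9))/(-44720) = (2*(1*9)/(116 + 1*9))*(-1/44720) = (2*9/(116 + 9))*(-1/44720) = (2*9/125)*(-1/44720) = (2*9*(1/125))*(-1/44720) = (18/125)*(-1/44720) = -9/2795000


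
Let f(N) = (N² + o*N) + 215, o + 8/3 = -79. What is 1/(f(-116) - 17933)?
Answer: 3/15634 ≈ 0.00019189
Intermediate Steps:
o = -245/3 (o = -8/3 - 79 = -245/3 ≈ -81.667)
f(N) = 215 + N² - 245*N/3 (f(N) = (N² - 245*N/3) + 215 = 215 + N² - 245*N/3)
1/(f(-116) - 17933) = 1/((215 + (-116)² - 245/3*(-116)) - 17933) = 1/((215 + 13456 + 28420/3) - 17933) = 1/(69433/3 - 17933) = 1/(15634/3) = 3/15634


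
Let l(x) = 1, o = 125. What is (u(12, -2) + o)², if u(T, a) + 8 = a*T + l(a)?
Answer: 8836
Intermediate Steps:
u(T, a) = -7 + T*a (u(T, a) = -8 + (a*T + 1) = -8 + (T*a + 1) = -8 + (1 + T*a) = -7 + T*a)
(u(12, -2) + o)² = ((-7 + 12*(-2)) + 125)² = ((-7 - 24) + 125)² = (-31 + 125)² = 94² = 8836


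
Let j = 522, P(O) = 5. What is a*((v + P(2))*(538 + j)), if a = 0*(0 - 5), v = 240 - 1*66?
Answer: 0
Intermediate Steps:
v = 174 (v = 240 - 66 = 174)
a = 0 (a = 0*(-5) = 0)
a*((v + P(2))*(538 + j)) = 0*((174 + 5)*(538 + 522)) = 0*(179*1060) = 0*189740 = 0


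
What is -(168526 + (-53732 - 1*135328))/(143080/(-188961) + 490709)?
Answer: 3880125174/92724720269 ≈ 0.041846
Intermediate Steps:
-(168526 + (-53732 - 1*135328))/(143080/(-188961) + 490709) = -(168526 + (-53732 - 135328))/(143080*(-1/188961) + 490709) = -(168526 - 189060)/(-143080/188961 + 490709) = -(-20534)/92724720269/188961 = -(-20534)*188961/92724720269 = -1*(-3880125174/92724720269) = 3880125174/92724720269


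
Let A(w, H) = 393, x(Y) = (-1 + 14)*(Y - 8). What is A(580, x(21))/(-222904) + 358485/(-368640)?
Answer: -667105133/684761088 ≈ -0.97422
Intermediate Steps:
x(Y) = -104 + 13*Y (x(Y) = 13*(-8 + Y) = -104 + 13*Y)
A(580, x(21))/(-222904) + 358485/(-368640) = 393/(-222904) + 358485/(-368640) = 393*(-1/222904) + 358485*(-1/368640) = -393/222904 - 23899/24576 = -667105133/684761088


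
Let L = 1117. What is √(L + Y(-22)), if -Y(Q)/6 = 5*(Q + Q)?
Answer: √2437 ≈ 49.366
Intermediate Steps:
Y(Q) = -60*Q (Y(Q) = -30*(Q + Q) = -30*2*Q = -60*Q)
√(L + Y(-22)) = √(1117 - 60*(-22)) = √(1117 + 1320) = √2437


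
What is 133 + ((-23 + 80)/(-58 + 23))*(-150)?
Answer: 2641/7 ≈ 377.29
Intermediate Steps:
133 + ((-23 + 80)/(-58 + 23))*(-150) = 133 + (57/(-35))*(-150) = 133 + (57*(-1/35))*(-150) = 133 - 57/35*(-150) = 133 + 1710/7 = 2641/7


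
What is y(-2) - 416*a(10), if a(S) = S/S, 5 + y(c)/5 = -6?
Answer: -471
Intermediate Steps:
y(c) = -55 (y(c) = -25 + 5*(-6) = -25 - 30 = -55)
a(S) = 1
y(-2) - 416*a(10) = -55 - 416*1 = -55 - 416 = -471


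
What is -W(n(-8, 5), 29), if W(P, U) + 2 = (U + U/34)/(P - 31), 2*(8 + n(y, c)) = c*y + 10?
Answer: 4687/1836 ≈ 2.5528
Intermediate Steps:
n(y, c) = -3 + c*y/2 (n(y, c) = -8 + (c*y + 10)/2 = -8 + (10 + c*y)/2 = -8 + (5 + c*y/2) = -3 + c*y/2)
W(P, U) = -2 + 35*U/(34*(-31 + P)) (W(P, U) = -2 + (U + U/34)/(P - 31) = -2 + (U + U*(1/34))/(-31 + P) = -2 + (U + U/34)/(-31 + P) = -2 + (35*U/34)/(-31 + P) = -2 + 35*U/(34*(-31 + P)))
-W(n(-8, 5), 29) = -(2108 - 68*(-3 + (½)*5*(-8)) + 35*29)/(34*(-31 + (-3 + (½)*5*(-8)))) = -(2108 - 68*(-3 - 20) + 1015)/(34*(-31 + (-3 - 20))) = -(2108 - 68*(-23) + 1015)/(34*(-31 - 23)) = -(2108 + 1564 + 1015)/(34*(-54)) = -(-1)*4687/(34*54) = -1*(-4687/1836) = 4687/1836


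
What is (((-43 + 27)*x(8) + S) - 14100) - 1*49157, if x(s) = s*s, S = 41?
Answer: -64240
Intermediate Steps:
x(s) = s²
(((-43 + 27)*x(8) + S) - 14100) - 1*49157 = (((-43 + 27)*8² + 41) - 14100) - 1*49157 = ((-16*64 + 41) - 14100) - 49157 = ((-1024 + 41) - 14100) - 49157 = (-983 - 14100) - 49157 = -15083 - 49157 = -64240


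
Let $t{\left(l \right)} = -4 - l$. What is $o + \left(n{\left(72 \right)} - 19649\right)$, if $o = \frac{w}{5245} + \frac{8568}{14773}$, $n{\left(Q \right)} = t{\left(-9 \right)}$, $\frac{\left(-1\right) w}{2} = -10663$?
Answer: $- \frac{89514310046}{4557905} \approx -19639.0$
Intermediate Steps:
$w = 21326$ ($w = \left(-2\right) \left(-10663\right) = 21326$)
$n{\left(Q \right)} = 5$ ($n{\left(Q \right)} = -4 - -9 = -4 + 9 = 5$)
$o = \frac{21175774}{4557905}$ ($o = \frac{21326}{5245} + \frac{8568}{14773} = 21326 \cdot \frac{1}{5245} + 8568 \cdot \frac{1}{14773} = \frac{21326}{5245} + \frac{504}{869} = \frac{21175774}{4557905} \approx 4.6459$)
$o + \left(n{\left(72 \right)} - 19649\right) = \frac{21175774}{4557905} + \left(5 - 19649\right) = \frac{21175774}{4557905} - 19644 = - \frac{89514310046}{4557905}$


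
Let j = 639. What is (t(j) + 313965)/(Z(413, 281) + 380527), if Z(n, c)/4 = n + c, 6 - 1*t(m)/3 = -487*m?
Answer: 1247562/383303 ≈ 3.2548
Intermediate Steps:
t(m) = 18 + 1461*m (t(m) = 18 - (-1461)*m = 18 + 1461*m)
Z(n, c) = 4*c + 4*n (Z(n, c) = 4*(n + c) = 4*(c + n) = 4*c + 4*n)
(t(j) + 313965)/(Z(413, 281) + 380527) = ((18 + 1461*639) + 313965)/((4*281 + 4*413) + 380527) = ((18 + 933579) + 313965)/((1124 + 1652) + 380527) = (933597 + 313965)/(2776 + 380527) = 1247562/383303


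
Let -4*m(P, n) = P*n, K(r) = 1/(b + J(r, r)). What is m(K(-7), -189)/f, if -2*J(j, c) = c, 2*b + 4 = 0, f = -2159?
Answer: -63/4318 ≈ -0.014590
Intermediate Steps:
b = -2 (b = -2 + (1/2)*0 = -2 + 0 = -2)
J(j, c) = -c/2
K(r) = 1/(-2 - r/2)
m(P, n) = -P*n/4
m(K(-7), -189)/f = -1/4*(-2/(4 - 7))*(-189)/(-2159) = -1/4*(-2/(-3))*(-189)*(-1/2159) = -1/4*(-2*(-1/3))*(-189)*(-1/2159) = -1/4*2/3*(-189)*(-1/2159) = (63/2)*(-1/2159) = -63/4318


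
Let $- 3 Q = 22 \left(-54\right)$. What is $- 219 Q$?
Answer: $-86724$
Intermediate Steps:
$Q = 396$ ($Q = - \frac{22 \left(-54\right)}{3} = \left(- \frac{1}{3}\right) \left(-1188\right) = 396$)
$- 219 Q = \left(-219\right) 396 = -86724$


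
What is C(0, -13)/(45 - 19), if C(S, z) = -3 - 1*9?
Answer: -6/13 ≈ -0.46154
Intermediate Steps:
C(S, z) = -12 (C(S, z) = -3 - 9 = -12)
C(0, -13)/(45 - 19) = -12/(45 - 19) = -12/26 = -12*1/26 = -6/13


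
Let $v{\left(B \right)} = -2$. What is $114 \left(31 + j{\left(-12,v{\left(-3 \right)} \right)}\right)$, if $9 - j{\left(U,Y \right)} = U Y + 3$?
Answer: $1482$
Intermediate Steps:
$j{\left(U,Y \right)} = 6 - U Y$ ($j{\left(U,Y \right)} = 9 - \left(U Y + 3\right) = 9 - \left(3 + U Y\right) = 6 - U Y$)
$114 \left(31 + j{\left(-12,v{\left(-3 \right)} \right)}\right) = 114 \left(31 + \left(6 - \left(-12\right) \left(-2\right)\right)\right) = 114 \left(31 + \left(6 - 24\right)\right) = 114 \left(31 - 18\right) = 114 \cdot 13 = 1482$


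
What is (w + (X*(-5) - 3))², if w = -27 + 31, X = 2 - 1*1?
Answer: 16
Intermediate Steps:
X = 1 (X = 2 - 1 = 1)
w = 4
(w + (X*(-5) - 3))² = (4 + (1*(-5) - 3))² = (4 + (-5 - 3))² = (4 - 8)² = (-4)² = 16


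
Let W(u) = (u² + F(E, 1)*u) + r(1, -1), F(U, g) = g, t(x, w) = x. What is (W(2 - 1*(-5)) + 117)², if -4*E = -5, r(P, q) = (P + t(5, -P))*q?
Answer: 27889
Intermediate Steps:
r(P, q) = q*(5 + P) (r(P, q) = (P + 5)*q = (5 + P)*q = q*(5 + P))
E = 5/4 (E = -¼*(-5) = 5/4 ≈ 1.2500)
W(u) = -6 + u + u² (W(u) = (u² + 1*u) - (5 + 1) = (u² + u) - 1*6 = (u + u²) - 6 = -6 + u + u²)
(W(2 - 1*(-5)) + 117)² = ((-6 + (2 - 1*(-5)) + (2 - 1*(-5))²) + 117)² = ((-6 + (2 + 5) + (2 + 5)²) + 117)² = ((-6 + 7 + 7²) + 117)² = ((-6 + 7 + 49) + 117)² = (50 + 117)² = 167² = 27889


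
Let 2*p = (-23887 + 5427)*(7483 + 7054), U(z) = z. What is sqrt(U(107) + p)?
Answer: I*sqrt(134176403) ≈ 11583.0*I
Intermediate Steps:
p = -134176510 (p = ((-23887 + 5427)*(7483 + 7054))/2 = (-18460*14537)/2 = (1/2)*(-268353020) = -134176510)
sqrt(U(107) + p) = sqrt(107 - 134176510) = sqrt(-134176403) = I*sqrt(134176403)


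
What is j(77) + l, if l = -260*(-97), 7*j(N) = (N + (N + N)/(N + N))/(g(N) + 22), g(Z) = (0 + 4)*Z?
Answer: 9709713/385 ≈ 25220.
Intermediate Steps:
g(Z) = 4*Z
j(N) = (1 + N)/(7*(22 + 4*N)) (j(N) = ((N + (N + N)/(N + N))/(4*N + 22))/7 = ((N + (2*N)/((2*N)))/(22 + 4*N))/7 = ((N + (2*N)*(1/(2*N)))/(22 + 4*N))/7 = ((N + 1)/(22 + 4*N))/7 = ((1 + N)/(22 + 4*N))/7 = (1 + N)/(7*(22 + 4*N)))
l = 25220
j(77) + l = (1 + 77)/(14*(11 + 2*77)) + 25220 = (1/14)*78/(11 + 154) + 25220 = (1/14)*78/165 + 25220 = (1/14)*(1/165)*78 + 25220 = 13/385 + 25220 = 9709713/385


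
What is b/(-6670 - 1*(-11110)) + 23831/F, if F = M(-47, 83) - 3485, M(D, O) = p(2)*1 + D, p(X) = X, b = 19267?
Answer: -3779713/1567320 ≈ -2.4116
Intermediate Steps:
M(D, O) = 2 + D (M(D, O) = 2*1 + D = 2 + D)
F = -3530 (F = (2 - 47) - 3485 = -45 - 3485 = -3530)
b/(-6670 - 1*(-11110)) + 23831/F = 19267/(-6670 - 1*(-11110)) + 23831/(-3530) = 19267/(-6670 + 11110) + 23831*(-1/3530) = 19267/4440 - 23831/3530 = -3779713/1567320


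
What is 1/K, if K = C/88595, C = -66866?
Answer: -88595/66866 ≈ -1.3250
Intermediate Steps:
K = -66866/88595 ≈ -0.75474
1/K = 1/(-66866/88595) = -88595/66866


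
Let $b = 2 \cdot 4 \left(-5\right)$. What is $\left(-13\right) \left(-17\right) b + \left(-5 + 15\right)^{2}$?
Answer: $-8740$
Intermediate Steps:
$b = -40$ ($b = 8 \left(-5\right) = -40$)
$\left(-13\right) \left(-17\right) b + \left(-5 + 15\right)^{2} = \left(-13\right) \left(-17\right) \left(-40\right) + \left(-5 + 15\right)^{2} = 221 \left(-40\right) + 10^{2} = -8840 + 100 = -8740$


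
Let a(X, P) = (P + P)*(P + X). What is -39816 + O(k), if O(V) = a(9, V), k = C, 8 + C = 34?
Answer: -37996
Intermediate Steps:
C = 26 (C = -8 + 34 = 26)
a(X, P) = 2*P*(P + X) (a(X, P) = (2*P)*(P + X) = 2*P*(P + X))
k = 26
O(V) = 2*V*(9 + V) (O(V) = 2*V*(V + 9) = 2*V*(9 + V))
-39816 + O(k) = -39816 + 2*26*(9 + 26) = -39816 + 2*26*35 = -39816 + 1820 = -37996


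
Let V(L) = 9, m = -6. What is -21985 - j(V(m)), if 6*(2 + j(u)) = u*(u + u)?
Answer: -22010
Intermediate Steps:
j(u) = -2 + u²/3 (j(u) = -2 + (u*(u + u))/6 = -2 + (u*(2*u))/6 = -2 + (2*u²)/6 = -2 + u²/3)
-21985 - j(V(m)) = -21985 - (-2 + (⅓)*9²) = -21985 - (-2 + (⅓)*81) = -21985 - (-2 + 27) = -21985 - 1*25 = -21985 - 25 = -22010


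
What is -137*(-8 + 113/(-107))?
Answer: 132753/107 ≈ 1240.7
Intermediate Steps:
-137*(-8 + 113/(-107)) = -137*(-8 + 113*(-1/107)) = -137*(-8 - 113/107) = -137*(-969/107) = 132753/107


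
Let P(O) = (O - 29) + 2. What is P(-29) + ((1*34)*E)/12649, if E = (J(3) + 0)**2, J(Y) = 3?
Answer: -708038/12649 ≈ -55.976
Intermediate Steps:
E = 9 (E = (3 + 0)**2 = 3**2 = 9)
P(O) = -27 + O (P(O) = (-29 + O) + 2 = -27 + O)
P(-29) + ((1*34)*E)/12649 = (-27 - 29) + ((1*34)*9)/12649 = -56 + (34*9)*(1/12649) = -56 + 306*(1/12649) = -56 + 306/12649 = -708038/12649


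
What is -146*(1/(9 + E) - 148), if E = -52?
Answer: 929290/43 ≈ 21611.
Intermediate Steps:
-146*(1/(9 + E) - 148) = -146*(1/(9 - 52) - 148) = -146*(1/(-43) - 148) = -146*(-1/43 - 148) = -146*(-6365/43) = 929290/43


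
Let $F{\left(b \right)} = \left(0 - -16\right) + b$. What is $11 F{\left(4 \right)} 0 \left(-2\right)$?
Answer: $0$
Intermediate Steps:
$F{\left(b \right)} = 16 + b$ ($F{\left(b \right)} = \left(0 + 16\right) + b = 16 + b$)
$11 F{\left(4 \right)} 0 \left(-2\right) = 11 \left(16 + 4\right) 0 \left(-2\right) = 11 \cdot 20 \cdot 0 \left(-2\right) = 220 \cdot 0 \left(-2\right) = 0 \left(-2\right) = 0$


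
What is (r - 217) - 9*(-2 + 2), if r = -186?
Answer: -403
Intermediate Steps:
(r - 217) - 9*(-2 + 2) = (-186 - 217) - 9*(-2 + 2) = -403 - 9*0 = -403 + 0 = -403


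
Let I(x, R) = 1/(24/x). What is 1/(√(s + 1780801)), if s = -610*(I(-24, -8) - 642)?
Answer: √2173031/2173031 ≈ 0.00067837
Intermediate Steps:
I(x, R) = x/24
s = 392230 (s = -610*((1/24)*(-24) - 642) = -610*(-1 - 642) = -610*(-643) = 392230)
1/(√(s + 1780801)) = 1/(√(392230 + 1780801)) = 1/(√2173031) = √2173031/2173031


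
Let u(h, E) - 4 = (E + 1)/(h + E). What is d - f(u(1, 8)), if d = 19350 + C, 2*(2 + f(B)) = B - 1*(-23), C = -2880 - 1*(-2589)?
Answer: 19047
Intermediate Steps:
C = -291 (C = -2880 + 2589 = -291)
u(h, E) = 4 + (1 + E)/(E + h) (u(h, E) = 4 + (E + 1)/(h + E) = 4 + (1 + E)/(E + h))
f(B) = 19/2 + B/2 (f(B) = -2 + (B - 1*(-23))/2 = -2 + (B + 23)/2 = -2 + (23 + B)/2 = -2 + (23/2 + B/2) = 19/2 + B/2)
d = 19059 (d = 19350 - 291 = 19059)
d - f(u(1, 8)) = 19059 - (19/2 + ((1 + 4*1 + 5*8)/(8 + 1))/2) = 19059 - (19/2 + ((1 + 4 + 40)/9)/2) = 19059 - (19/2 + ((1/9)*45)/2) = 19059 - (19/2 + (1/2)*5) = 19059 - (19/2 + 5/2) = 19059 - 1*12 = 19059 - 12 = 19047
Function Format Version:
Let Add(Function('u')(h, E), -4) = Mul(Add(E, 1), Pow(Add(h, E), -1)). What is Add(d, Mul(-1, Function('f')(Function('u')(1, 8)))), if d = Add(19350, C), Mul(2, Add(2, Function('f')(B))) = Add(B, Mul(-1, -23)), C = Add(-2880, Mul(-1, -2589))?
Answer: 19047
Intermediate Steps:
C = -291 (C = Add(-2880, 2589) = -291)
Function('u')(h, E) = Add(4, Mul(Pow(Add(E, h), -1), Add(1, E))) (Function('u')(h, E) = Add(4, Mul(Add(E, 1), Pow(Add(h, E), -1))) = Add(4, Mul(Add(1, E), Pow(Add(E, h), -1))) = Add(4, Mul(Pow(Add(E, h), -1), Add(1, E))))
Function('f')(B) = Add(Rational(19, 2), Mul(Rational(1, 2), B)) (Function('f')(B) = Add(-2, Mul(Rational(1, 2), Add(B, Mul(-1, -23)))) = Add(-2, Mul(Rational(1, 2), Add(B, 23))) = Add(-2, Mul(Rational(1, 2), Add(23, B))) = Add(-2, Add(Rational(23, 2), Mul(Rational(1, 2), B))) = Add(Rational(19, 2), Mul(Rational(1, 2), B)))
d = 19059 (d = Add(19350, -291) = 19059)
Add(d, Mul(-1, Function('f')(Function('u')(1, 8)))) = Add(19059, Mul(-1, Add(Rational(19, 2), Mul(Rational(1, 2), Mul(Pow(Add(8, 1), -1), Add(1, Mul(4, 1), Mul(5, 8))))))) = Add(19059, Mul(-1, Add(Rational(19, 2), Mul(Rational(1, 2), Mul(Pow(9, -1), Add(1, 4, 40)))))) = Add(19059, Mul(-1, Add(Rational(19, 2), Mul(Rational(1, 2), Mul(Rational(1, 9), 45))))) = Add(19059, Mul(-1, Add(Rational(19, 2), Mul(Rational(1, 2), 5)))) = Add(19059, Mul(-1, Add(Rational(19, 2), Rational(5, 2)))) = Add(19059, Mul(-1, 12)) = Add(19059, -12) = 19047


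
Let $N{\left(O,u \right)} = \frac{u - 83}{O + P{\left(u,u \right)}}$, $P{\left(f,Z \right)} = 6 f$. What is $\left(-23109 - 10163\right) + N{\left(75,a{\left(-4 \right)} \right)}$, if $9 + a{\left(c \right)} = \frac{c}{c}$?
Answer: $- \frac{898435}{27} \approx -33275.0$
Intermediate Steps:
$a{\left(c \right)} = -8$ ($a{\left(c \right)} = -9 + \frac{c}{c} = -9 + 1 = -8$)
$N{\left(O,u \right)} = \frac{-83 + u}{O + 6 u}$ ($N{\left(O,u \right)} = \frac{u - 83}{O + 6 u} = \frac{-83 + u}{O + 6 u}$)
$\left(-23109 - 10163\right) + N{\left(75,a{\left(-4 \right)} \right)} = \left(-23109 - 10163\right) + \frac{-83 - 8}{75 + 6 \left(-8\right)} = -33272 + \frac{1}{75 - 48} \left(-91\right) = -33272 + \frac{1}{27} \left(-91\right) = -33272 - \frac{91}{27} = - \frac{898435}{27}$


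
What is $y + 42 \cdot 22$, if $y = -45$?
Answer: $879$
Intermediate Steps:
$y + 42 \cdot 22 = -45 + 42 \cdot 22 = -45 + 924 = 879$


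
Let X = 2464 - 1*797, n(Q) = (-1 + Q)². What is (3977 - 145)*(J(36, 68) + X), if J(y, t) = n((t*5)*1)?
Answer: 446765216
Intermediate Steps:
X = 1667 (X = 2464 - 797 = 1667)
J(y, t) = (-1 + 5*t)² (J(y, t) = (-1 + (t*5)*1)² = (-1 + (5*t)*1)² = (-1 + 5*t)²)
(3977 - 145)*(J(36, 68) + X) = (3977 - 145)*((-1 + 5*68)² + 1667) = 3832*((-1 + 340)² + 1667) = 3832*(339² + 1667) = 3832*(114921 + 1667) = 3832*116588 = 446765216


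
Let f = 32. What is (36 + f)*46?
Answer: 3128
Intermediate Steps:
(36 + f)*46 = (36 + 32)*46 = 68*46 = 3128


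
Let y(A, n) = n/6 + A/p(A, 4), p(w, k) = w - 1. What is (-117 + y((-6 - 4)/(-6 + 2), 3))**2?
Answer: 474721/36 ≈ 13187.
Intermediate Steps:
p(w, k) = -1 + w
y(A, n) = n/6 + A/(-1 + A)
(-117 + y((-6 - 4)/(-6 + 2), 3))**2 = (-117 + ((-6 - 4)/(-6 + 2) + (1/6)*3*(-1 + (-6 - 4)/(-6 + 2)))/(-1 + (-6 - 4)/(-6 + 2)))**2 = (-117 + (-10/(-4) + (1/6)*3*(-1 - 10/(-4)))/(-1 - 10/(-4)))**2 = (-117 + (-10*(-1/4) + (1/6)*3*(-1 - 10*(-1/4)))/(-1 - 10*(-1/4)))**2 = (-117 + (5/2 + (1/6)*3*(-1 + 5/2))/(-1 + 5/2))**2 = (-117 + (5/2 + (1/6)*3*(3/2))/(3/2))**2 = (-117 + 2*(5/2 + 3/4)/3)**2 = (-117 + (2/3)*(13/4))**2 = (-117 + 13/6)**2 = (-689/6)**2 = 474721/36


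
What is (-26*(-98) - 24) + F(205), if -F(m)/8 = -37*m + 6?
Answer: 63156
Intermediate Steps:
F(m) = -48 + 296*m (F(m) = -8*(-37*m + 6) = -8*(6 - 37*m) = -48 + 296*m)
(-26*(-98) - 24) + F(205) = (-26*(-98) - 24) + (-48 + 296*205) = (2548 - 24) + (-48 + 60680) = 2524 + 60632 = 63156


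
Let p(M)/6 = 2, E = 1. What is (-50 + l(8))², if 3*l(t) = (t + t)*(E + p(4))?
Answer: 3364/9 ≈ 373.78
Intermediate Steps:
p(M) = 12 (p(M) = 6*2 = 12)
l(t) = 26*t/3 (l(t) = ((t + t)*(1 + 12))/3 = ((2*t)*13)/3 = (26*t)/3 = 26*t/3)
(-50 + l(8))² = (-50 + (26/3)*8)² = (-50 + 208/3)² = (58/3)² = 3364/9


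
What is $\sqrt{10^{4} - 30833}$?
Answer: $i \sqrt{20833} \approx 144.34 i$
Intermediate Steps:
$\sqrt{10^{4} - 30833} = \sqrt{10000 - 30833} = \sqrt{-20833} = i \sqrt{20833}$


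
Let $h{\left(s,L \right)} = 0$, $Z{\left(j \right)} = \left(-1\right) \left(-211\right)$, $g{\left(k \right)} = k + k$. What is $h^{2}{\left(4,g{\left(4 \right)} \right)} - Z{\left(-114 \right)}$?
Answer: $-211$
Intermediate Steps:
$g{\left(k \right)} = 2 k$
$Z{\left(j \right)} = 211$
$h^{2}{\left(4,g{\left(4 \right)} \right)} - Z{\left(-114 \right)} = 0^{2} - 211 = 0 - 211 = -211$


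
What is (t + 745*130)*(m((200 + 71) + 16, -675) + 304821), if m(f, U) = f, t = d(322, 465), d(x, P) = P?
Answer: 29691585020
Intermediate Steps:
t = 465
(t + 745*130)*(m((200 + 71) + 16, -675) + 304821) = (465 + 745*130)*(((200 + 71) + 16) + 304821) = (465 + 96850)*((271 + 16) + 304821) = 97315*(287 + 304821) = 97315*305108 = 29691585020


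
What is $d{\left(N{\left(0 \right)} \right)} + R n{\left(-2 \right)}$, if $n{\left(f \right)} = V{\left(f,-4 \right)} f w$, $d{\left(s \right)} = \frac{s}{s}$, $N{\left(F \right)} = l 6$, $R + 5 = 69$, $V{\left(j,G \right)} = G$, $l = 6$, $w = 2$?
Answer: $1025$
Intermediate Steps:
$R = 64$ ($R = -5 + 69 = 64$)
$N{\left(F \right)} = 36$ ($N{\left(F \right)} = 6 \cdot 6 = 36$)
$d{\left(s \right)} = 1$
$n{\left(f \right)} = - 8 f$ ($n{\left(f \right)} = - 4 f 2 = - 8 f$)
$d{\left(N{\left(0 \right)} \right)} + R n{\left(-2 \right)} = 1 + 64 \left(\left(-8\right) \left(-2\right)\right) = 1 + 64 \cdot 16 = 1 + 1024 = 1025$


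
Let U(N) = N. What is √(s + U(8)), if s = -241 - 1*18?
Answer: I*√251 ≈ 15.843*I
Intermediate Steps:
s = -259 (s = -241 - 18 = -259)
√(s + U(8)) = √(-259 + 8) = √(-251) = I*√251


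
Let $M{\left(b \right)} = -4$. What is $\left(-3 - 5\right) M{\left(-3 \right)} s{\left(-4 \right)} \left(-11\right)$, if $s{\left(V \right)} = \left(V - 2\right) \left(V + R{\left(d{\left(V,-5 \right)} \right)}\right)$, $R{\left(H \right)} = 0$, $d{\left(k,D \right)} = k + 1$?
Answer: $-8448$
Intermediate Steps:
$d{\left(k,D \right)} = 1 + k$
$s{\left(V \right)} = V \left(-2 + V\right)$ ($s{\left(V \right)} = \left(V - 2\right) \left(V + 0\right) = \left(-2 + V\right) V = V \left(-2 + V\right)$)
$\left(-3 - 5\right) M{\left(-3 \right)} s{\left(-4 \right)} \left(-11\right) = \left(-3 - 5\right) \left(-4\right) \left(- 4 \left(-2 - 4\right)\right) \left(-11\right) = \left(-8\right) \left(-4\right) \left(\left(-4\right) \left(-6\right)\right) \left(-11\right) = 32 \cdot 24 \left(-11\right) = 768 \left(-11\right) = -8448$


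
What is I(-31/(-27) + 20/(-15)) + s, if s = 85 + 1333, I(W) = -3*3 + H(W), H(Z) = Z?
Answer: 38038/27 ≈ 1408.8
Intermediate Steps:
I(W) = -9 + W (I(W) = -3*3 + W = -9 + W)
s = 1418
I(-31/(-27) + 20/(-15)) + s = (-9 + (-31/(-27) + 20/(-15))) + 1418 = (-9 + (-31*(-1/27) + 20*(-1/15))) + 1418 = (-9 + (31/27 - 4/3)) + 1418 = (-9 - 5/27) + 1418 = -248/27 + 1418 = 38038/27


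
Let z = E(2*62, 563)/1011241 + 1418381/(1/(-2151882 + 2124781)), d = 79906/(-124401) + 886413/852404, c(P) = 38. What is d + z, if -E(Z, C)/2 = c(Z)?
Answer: -588849351517604234884528577/15318843518907852 ≈ -3.8440e+10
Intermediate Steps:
E(Z, C) = -76 (E(Z, C) = -2*38 = -76)
d = 42158469589/106039910004 (d = 79906*(-1/124401) + 886413*(1/852404) = -79906/124401 + 886413/852404 = 42158469589/106039910004 ≈ 0.39757)
z = -38871642389269997/1011241 (z = -76/1011241 + 1418381/(1/(-2151882 + 2124781)) = -76*1/1011241 + 1418381/(1/(-27101)) = -76/1011241 + 1418381/(-1/27101) = -76/1011241 + 1418381*(-27101) = -76/1011241 - 38439543481 = -38871642389269997/1011241 ≈ -3.8440e+10)
d + z = 42158469589/106039910004 - 38871642389269997/1011241 = -588849351517604234884528577/15318843518907852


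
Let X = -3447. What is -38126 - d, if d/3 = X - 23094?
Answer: 41497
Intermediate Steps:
d = -79623 (d = 3*(-3447 - 23094) = 3*(-26541) = -79623)
-38126 - d = -38126 - 1*(-79623) = -38126 + 79623 = 41497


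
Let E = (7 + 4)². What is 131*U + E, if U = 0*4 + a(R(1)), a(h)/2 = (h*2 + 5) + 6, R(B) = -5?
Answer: 383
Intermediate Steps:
E = 121 (E = 11² = 121)
a(h) = 22 + 4*h (a(h) = 2*((h*2 + 5) + 6) = 2*((2*h + 5) + 6) = 2*((5 + 2*h) + 6) = 2*(11 + 2*h) = 22 + 4*h)
U = 2 (U = 0*4 + (22 + 4*(-5)) = 0 + (22 - 20) = 0 + 2 = 2)
131*U + E = 131*2 + 121 = 262 + 121 = 383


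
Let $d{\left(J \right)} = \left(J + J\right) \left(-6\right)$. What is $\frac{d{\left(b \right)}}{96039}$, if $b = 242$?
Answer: $- \frac{968}{32013} \approx -0.030238$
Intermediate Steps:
$d{\left(J \right)} = - 12 J$ ($d{\left(J \right)} = 2 J \left(-6\right) = - 12 J$)
$\frac{d{\left(b \right)}}{96039} = \frac{\left(-12\right) 242}{96039} = \left(-2904\right) \frac{1}{96039} = - \frac{968}{32013}$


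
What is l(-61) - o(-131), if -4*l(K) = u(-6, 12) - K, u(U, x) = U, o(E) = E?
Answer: 469/4 ≈ 117.25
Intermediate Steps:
l(K) = 3/2 + K/4 (l(K) = -(-6 - K)/4 = 3/2 + K/4)
l(-61) - o(-131) = (3/2 + (¼)*(-61)) - 1*(-131) = (3/2 - 61/4) + 131 = -55/4 + 131 = 469/4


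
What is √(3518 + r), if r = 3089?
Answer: √6607 ≈ 81.283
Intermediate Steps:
√(3518 + r) = √(3518 + 3089) = √6607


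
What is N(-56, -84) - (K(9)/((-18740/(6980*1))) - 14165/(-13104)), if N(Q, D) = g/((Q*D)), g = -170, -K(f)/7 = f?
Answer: -1056418963/42974568 ≈ -24.582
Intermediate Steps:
K(f) = -7*f
N(Q, D) = -170/(D*Q) (N(Q, D) = -170*1/(D*Q) = -170/(D*Q))
N(-56, -84) - (K(9)/((-18740/(6980*1))) - 14165/(-13104)) = -170/(-84*(-56)) - ((-7*9)/((-18740/(6980*1))) - 14165/(-13104)) = -170*(-1/84)*(-1/56) - (-63/((-18740/6980)) - 14165*(-1/13104)) = -85/2352 - (-63/((-18740*1/6980)) + 14165/13104) = -85/2352 - (-63/(-937/349) + 14165/13104) = -85/2352 - (-63*(-349/937) + 14165/13104) = -85/2352 - (21987/937 + 14165/13104) = -85/2352 - 1*301390253/12278448 = -85/2352 - 301390253/12278448 = -1056418963/42974568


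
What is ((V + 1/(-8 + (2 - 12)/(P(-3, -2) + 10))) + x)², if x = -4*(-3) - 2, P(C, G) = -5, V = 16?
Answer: 67081/100 ≈ 670.81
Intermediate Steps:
x = 10 (x = 12 - 2 = 10)
((V + 1/(-8 + (2 - 12)/(P(-3, -2) + 10))) + x)² = ((16 + 1/(-8 + (2 - 12)/(-5 + 10))) + 10)² = ((16 + 1/(-8 - 10/5)) + 10)² = ((16 + 1/(-8 - 10*⅕)) + 10)² = ((16 + 1/(-8 - 2)) + 10)² = ((16 + 1/(-10)) + 10)² = ((16 - ⅒) + 10)² = (159/10 + 10)² = (259/10)² = 67081/100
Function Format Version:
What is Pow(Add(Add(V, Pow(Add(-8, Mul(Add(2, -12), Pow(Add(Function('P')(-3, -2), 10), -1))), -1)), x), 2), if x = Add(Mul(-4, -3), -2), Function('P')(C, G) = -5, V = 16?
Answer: Rational(67081, 100) ≈ 670.81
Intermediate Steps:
x = 10 (x = Add(12, -2) = 10)
Pow(Add(Add(V, Pow(Add(-8, Mul(Add(2, -12), Pow(Add(Function('P')(-3, -2), 10), -1))), -1)), x), 2) = Pow(Add(Add(16, Pow(Add(-8, Mul(Add(2, -12), Pow(Add(-5, 10), -1))), -1)), 10), 2) = Pow(Add(Add(16, Pow(Add(-8, Mul(-10, Pow(5, -1))), -1)), 10), 2) = Pow(Add(Add(16, Pow(Add(-8, Mul(-10, Rational(1, 5))), -1)), 10), 2) = Pow(Add(Add(16, Pow(Add(-8, -2), -1)), 10), 2) = Pow(Add(Add(16, Pow(-10, -1)), 10), 2) = Pow(Add(Add(16, Rational(-1, 10)), 10), 2) = Pow(Add(Rational(159, 10), 10), 2) = Pow(Rational(259, 10), 2) = Rational(67081, 100)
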